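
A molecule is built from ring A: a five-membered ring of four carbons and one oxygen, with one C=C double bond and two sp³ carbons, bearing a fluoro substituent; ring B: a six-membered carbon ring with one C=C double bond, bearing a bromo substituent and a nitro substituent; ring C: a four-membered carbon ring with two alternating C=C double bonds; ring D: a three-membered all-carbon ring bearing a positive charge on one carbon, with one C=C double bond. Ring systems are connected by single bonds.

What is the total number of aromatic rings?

Ring A has two sp³ carbons, so it is not fully conjugated — not aromatic (2,3-dihydrofuran).
Ring B has four sp³ carbons, so it is not fully conjugated — not aromatic (cyclohexene).
Ring C has only sp² ring atoms; a planar conformation would have a fully conjugated π system of 4 electrons. But 4 = 4(1), which is 4n not 4n+2, so ring C is not aromatic (cyclobutadiene) — cyclobutadiene is antiaromatic and distorts to a rectangle.
Ring D is fully conjugated (every ring atom contributes a p orbital); 1 ring double bond (2 π electrons) plus the carbocation's empty p orbital (0, but keeps the ring conjugated) give 2 π electrons. Since 2 = 4n+2 (n=0), ring D is aromatic (cyclopropenyl cation).
Aromatic: D. Total: 1.

1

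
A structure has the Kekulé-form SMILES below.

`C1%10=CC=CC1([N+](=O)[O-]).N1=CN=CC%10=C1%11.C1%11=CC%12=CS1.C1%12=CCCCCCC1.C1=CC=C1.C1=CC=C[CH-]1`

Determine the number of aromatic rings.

3

The SMILES encodes a five-membered carbon ring with two conjugated C=C double bonds and one sp³ carbon; a six-membered ring with nitrogens at positions 1 and 3 and three alternating double bonds; a five-membered ring of four carbons and one sulfur, with two C=C double bonds; an eight-membered carbon ring with one C=C double bond; a four-membered carbon ring with two alternating C=C double bonds; a five-membered all-carbon ring bearing a negative charge on one carbon, with two C=C double bonds.
The 5-membered ring has one sp³ carbon, so it is not fully conjugated — not aromatic (cyclopentadiene).
The 6-membered ring with two nitrogens (1,3) is planar and fully conjugated; 3 ring double bonds give 6 π electrons. Since 6 = 4n+2 (n=1), it is aromatic (pyrimidine).
The 5-membered ring with one sulfur is planar and fully conjugated; 2 ring double bonds (4 π electrons) plus a heteroatom lone pair (2) give 6 π electrons. That satisfies 4n+2 with n=1, so it is aromatic (thiophene).
The 8-membered ring has six sp³ carbons, so it is not fully conjugated — not aromatic (cyclooctene).
The 4-membered ring has only sp² ring atoms; a planar conformation would have a fully conjugated π system of 4 electrons. But 4 = 4(1), which is 4n not 4n+2, so it is not aromatic (cyclobutadiene) — cyclobutadiene is antiaromatic and distorts to a rectangle.
The second 5-membered ring has a continuous p-orbital overlap around the ring; 2 ring double bonds (4 π electrons) plus the carbanion lone pair (2) give 6 π electrons. Since 6 = 4n+2 (n=1), it is aromatic (cyclopentadienyl anion).
3 of the 6 rings are aromatic. Total: 3.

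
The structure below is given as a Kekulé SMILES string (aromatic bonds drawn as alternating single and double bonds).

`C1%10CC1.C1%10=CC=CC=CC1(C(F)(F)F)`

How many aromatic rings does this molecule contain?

0

The SMILES encodes a three-membered saturated carbon ring; a seven-membered carbon ring with three C=C double bonds and one sp³ carbon.
The 3-membered ring has only sp³ atoms, so it is not fully conjugated — not aromatic (cyclopropane).
The 7-membered ring has one sp³ carbon, so it is not fully conjugated — not aromatic (cycloheptatriene).
None of the rings are aromatic. Total: 0.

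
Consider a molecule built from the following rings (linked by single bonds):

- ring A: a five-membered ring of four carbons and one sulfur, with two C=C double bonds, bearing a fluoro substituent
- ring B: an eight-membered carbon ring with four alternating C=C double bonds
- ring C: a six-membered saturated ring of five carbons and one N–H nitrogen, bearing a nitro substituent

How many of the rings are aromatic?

Ring A is planar and fully conjugated; 2 ring double bonds (4 π electrons) plus a heteroatom lone pair (2) give 6 π electrons. That satisfies 4n+2 with n=1, so ring A is aromatic (thiophene).
Ring B has only sp² ring atoms; a planar conformation would have a fully conjugated π system of 8 electrons. But 8 = 4(2), which is 4n not 4n+2, so ring B is not aromatic (cyclooctatetraene) — cyclooctatetraene distorts into a non-planar tub to avoid antiaromaticity.
Ring C has only sp³ atoms, so it is not fully conjugated — not aromatic (piperidine).
Aromatic: A. Total: 1.

1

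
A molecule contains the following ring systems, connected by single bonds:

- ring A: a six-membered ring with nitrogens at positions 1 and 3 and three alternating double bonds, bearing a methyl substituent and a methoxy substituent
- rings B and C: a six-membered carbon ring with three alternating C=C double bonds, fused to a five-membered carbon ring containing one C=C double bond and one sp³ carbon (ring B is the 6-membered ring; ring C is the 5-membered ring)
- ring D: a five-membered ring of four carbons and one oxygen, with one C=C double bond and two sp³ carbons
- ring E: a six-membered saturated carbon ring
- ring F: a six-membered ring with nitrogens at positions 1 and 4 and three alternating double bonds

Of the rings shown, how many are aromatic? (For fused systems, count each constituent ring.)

Ring A is fully conjugated (every ring atom contributes a p orbital); 3 ring double bonds give 6 π electrons. That satisfies 4n+2 with n=1, so ring A is aromatic (pyrimidine).
Ring B has a continuous p-orbital overlap around the ring; 3 ring double bonds give 6 π electrons. Since 6 = 4n+2 (n=1), ring B is aromatic (benzene ring).
Ring C has one sp³ carbon, so it is not fully conjugated — not aromatic (cyclopentene ring).
Ring D has two sp³ carbons, so it is not fully conjugated — not aromatic (2,3-dihydrofuran).
Ring E has only sp³ atoms, so it is not fully conjugated — not aromatic (cyclohexane).
Ring F is planar and fully conjugated; 3 ring double bonds give 6 π electrons. That satisfies 4n+2 with n=1, so ring F is aromatic (pyrazine).
Aromatic: A, B, F. Total: 3.

3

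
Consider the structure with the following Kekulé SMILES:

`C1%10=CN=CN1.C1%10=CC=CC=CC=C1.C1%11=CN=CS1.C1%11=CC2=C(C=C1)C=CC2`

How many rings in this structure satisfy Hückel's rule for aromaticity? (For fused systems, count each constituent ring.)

The SMILES encodes a five-membered ring with nitrogens at positions 1 and 3 (one bearing H, one in a C=N bond) and two double bonds; an eight-membered carbon ring with four alternating C=C double bonds; a five-membered ring with a sulfur at position 1 and a nitrogen at position 3 (in a C=N bond), with two double bonds; a six-membered carbon ring with three alternating C=C double bonds, fused to a five-membered carbon ring containing one C=C double bond and one sp³ carbon.
The 5-membered ring with two nitrogens (one N–H, one =N–) has a continuous p-orbital overlap around the ring; 2 ring double bonds (4 π electrons) plus a heteroatom lone pair (2) give 6 π electrons. That satisfies 4n+2 with n=1, so it is aromatic (imidazole).
The 8-membered ring has only sp² ring atoms; a planar conformation would have a fully conjugated π system of 8 electrons. But 8 = 4(2), which is 4n not 4n+2, so it is not aromatic (cyclooctatetraene) — cyclooctatetraene distorts into a non-planar tub to avoid antiaromaticity.
The 5-membered ring with one sulfur and one =N– has a continuous p-orbital overlap around the ring; 2 ring double bonds (4 π electrons) plus a heteroatom lone pair (2) give 6 π electrons. That satisfies 4n+2 with n=1, so it is aromatic (thiazole).
The 6-membered ring has a continuous p-orbital overlap around the ring; 3 ring double bonds give 6 π electrons. That satisfies 4n+2 with n=1, so it is aromatic (benzene ring).
The 5-membered ring has one sp³ carbon, so it is not fully conjugated — not aromatic (cyclopentene ring).
3 of the 5 rings are aromatic. Total: 3.

3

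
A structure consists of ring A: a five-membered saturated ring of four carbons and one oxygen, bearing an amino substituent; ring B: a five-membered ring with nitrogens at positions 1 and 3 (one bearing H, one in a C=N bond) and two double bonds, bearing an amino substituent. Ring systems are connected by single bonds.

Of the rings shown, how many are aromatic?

1

Ring A has only sp³ atoms, so it is not fully conjugated — not aromatic (tetrahydrofuran).
Ring B is fully conjugated (every ring atom contributes a p orbital); 2 ring double bonds (4 π electrons) plus a heteroatom lone pair (2) give 6 π electrons. Since 6 = 4n+2 (n=1), ring B is aromatic (imidazole).
Aromatic: B. Total: 1.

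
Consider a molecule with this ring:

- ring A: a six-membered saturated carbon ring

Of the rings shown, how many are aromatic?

0

Ring A has only sp³ atoms, so it is not fully conjugated — not aromatic (cyclohexane).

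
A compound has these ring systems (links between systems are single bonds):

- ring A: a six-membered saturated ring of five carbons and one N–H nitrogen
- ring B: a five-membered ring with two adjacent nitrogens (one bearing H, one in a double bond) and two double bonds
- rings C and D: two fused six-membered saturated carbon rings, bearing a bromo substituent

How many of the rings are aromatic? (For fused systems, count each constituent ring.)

1

Ring A has only sp³ atoms, so it is not fully conjugated — not aromatic (piperidine).
Ring B has a continuous p-orbital overlap around the ring; 2 ring double bonds (4 π electrons) plus a heteroatom lone pair (2) give 6 π electrons. 6 = 4(1)+2, so ring B is aromatic (pyrazole).
Ring C has only sp³ atoms, so it is not fully conjugated — not aromatic (cyclohexane ring).
Ring D has only sp³ atoms, so it is not fully conjugated — not aromatic (cyclohexane ring).
Aromatic: B. Total: 1.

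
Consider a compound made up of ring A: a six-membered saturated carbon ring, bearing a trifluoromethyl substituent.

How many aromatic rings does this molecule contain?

Ring A has only sp³ atoms, so it is not fully conjugated — not aromatic (cyclohexane).

0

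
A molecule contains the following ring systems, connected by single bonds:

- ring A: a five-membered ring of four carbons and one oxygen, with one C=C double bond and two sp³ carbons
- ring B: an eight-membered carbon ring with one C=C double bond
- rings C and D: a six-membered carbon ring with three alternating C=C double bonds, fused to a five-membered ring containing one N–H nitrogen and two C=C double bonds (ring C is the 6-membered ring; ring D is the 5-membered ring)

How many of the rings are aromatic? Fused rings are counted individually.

Ring A has two sp³ carbons, so it is not fully conjugated — not aromatic (2,3-dihydrofuran).
Ring B has six sp³ carbons, so it is not fully conjugated — not aromatic (cyclooctene).
Rings C and D form a fused bicyclic system (with one N–H) with 9 sp² atoms and 10 π electrons from ring double bonds plus a heteroatom lone pair. 10 = 4(2)+2, so the system is aromatic and both rings count as aromatic (indole).
Aromatic: C, D. Total: 2.

2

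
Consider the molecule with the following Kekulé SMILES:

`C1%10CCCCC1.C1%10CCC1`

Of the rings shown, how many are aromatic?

The SMILES encodes a six-membered saturated carbon ring; a four-membered saturated carbon ring.
The 6-membered ring has only sp³ atoms, so it is not fully conjugated — not aromatic (cyclohexane).
The 4-membered ring has only sp³ atoms, so it is not fully conjugated — not aromatic (cyclobutane).
None of the rings are aromatic. Total: 0.

0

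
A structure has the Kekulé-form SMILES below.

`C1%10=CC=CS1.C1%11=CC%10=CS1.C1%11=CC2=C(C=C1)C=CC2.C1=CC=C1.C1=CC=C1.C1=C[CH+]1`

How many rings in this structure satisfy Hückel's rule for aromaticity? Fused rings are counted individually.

4

The SMILES encodes a five-membered ring of four carbons and one sulfur, with two C=C double bonds; a five-membered ring of four carbons and one sulfur, with two C=C double bonds; a six-membered carbon ring with three alternating C=C double bonds, fused to a five-membered carbon ring containing one C=C double bond and one sp³ carbon; a four-membered carbon ring with two alternating C=C double bonds; a four-membered carbon ring with two alternating C=C double bonds; a three-membered all-carbon ring bearing a positive charge on one carbon, with one C=C double bond.
The 5-membered ring with one sulfur is planar and fully conjugated; 2 ring double bonds (4 π electrons) plus a heteroatom lone pair (2) give 6 π electrons. 6 = 4(1)+2, so it is aromatic (thiophene).
The second 5-membered ring with one sulfur is fully conjugated (every ring atom contributes a p orbital); 2 ring double bonds (4 π electrons) plus a heteroatom lone pair (2) give 6 π electrons. Since 6 = 4n+2 (n=1), it is aromatic (thiophene).
The 6-membered ring has a continuous p-orbital overlap around the ring; 3 ring double bonds give 6 π electrons. That satisfies 4n+2 with n=1, so it is aromatic (benzene ring).
The 5-membered ring has one sp³ carbon, so it is not fully conjugated — not aromatic (cyclopentene ring).
The 4-membered ring has only sp² ring atoms; a planar conformation would have a fully conjugated π system of 4 electrons. But 4 = 4(1), which is 4n not 4n+2, so it is not aromatic (cyclobutadiene) — cyclobutadiene is antiaromatic and distorts to a rectangle.
The second 4-membered ring has only sp² ring atoms; a planar conformation would have a fully conjugated π system of 4 electrons. But 4 = 4(1), which is 4n not 4n+2, so it is not aromatic (cyclobutadiene) — cyclobutadiene is antiaromatic and distorts to a rectangle.
The 3-membered ring is fully conjugated (every ring atom contributes a p orbital); 1 ring double bond (2 π electrons) plus the carbocation's empty p orbital (0, but keeps the ring conjugated) give 2 π electrons. Since 2 = 4n+2 (n=0), it is aromatic (cyclopropenyl cation).
4 of the 7 rings are aromatic. Total: 4.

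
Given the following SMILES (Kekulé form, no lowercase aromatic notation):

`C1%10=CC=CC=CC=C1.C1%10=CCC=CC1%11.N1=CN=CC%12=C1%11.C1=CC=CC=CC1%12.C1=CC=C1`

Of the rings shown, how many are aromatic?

1

The SMILES encodes an eight-membered carbon ring with four alternating C=C double bonds; a six-membered carbon ring with two isolated C=C double bonds and two sp³ carbons; a six-membered ring with nitrogens at positions 1 and 3 and three alternating double bonds; a seven-membered carbon ring with three C=C double bonds and one sp³ carbon; a four-membered carbon ring with two alternating C=C double bonds.
The 8-membered ring has only sp² ring atoms; a planar conformation would have a fully conjugated π system of 8 electrons. But 8 = 4(2), which is 4n not 4n+2, so it is not aromatic (cyclooctatetraene) — cyclooctatetraene distorts into a non-planar tub to avoid antiaromaticity.
The 6-membered ring has two sp³ carbons, so it is not fully conjugated — not aromatic (1,4-cyclohexadiene).
The 6-membered ring with two nitrogens (1,3) is fully conjugated (every ring atom contributes a p orbital); 3 ring double bonds give 6 π electrons. That satisfies 4n+2 with n=1, so it is aromatic (pyrimidine).
The 7-membered ring has one sp³ carbon, so it is not fully conjugated — not aromatic (cycloheptatriene).
The 4-membered ring has only sp² ring atoms; a planar conformation would have a fully conjugated π system of 4 electrons. But 4 = 4(1), which is 4n not 4n+2, so it is not aromatic (cyclobutadiene) — cyclobutadiene is antiaromatic and distorts to a rectangle.
1 of the 5 rings is aromatic. Total: 1.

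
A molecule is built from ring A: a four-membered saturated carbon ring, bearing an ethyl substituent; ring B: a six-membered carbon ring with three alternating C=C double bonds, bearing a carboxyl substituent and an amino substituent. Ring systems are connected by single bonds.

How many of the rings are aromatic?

1

Ring A has only sp³ atoms, so it is not fully conjugated — not aromatic (cyclobutane).
Ring B is fully conjugated (every ring atom contributes a p orbital); 3 ring double bonds give 6 π electrons. Since 6 = 4n+2 (n=1), ring B is aromatic (benzene).
Aromatic: B. Total: 1.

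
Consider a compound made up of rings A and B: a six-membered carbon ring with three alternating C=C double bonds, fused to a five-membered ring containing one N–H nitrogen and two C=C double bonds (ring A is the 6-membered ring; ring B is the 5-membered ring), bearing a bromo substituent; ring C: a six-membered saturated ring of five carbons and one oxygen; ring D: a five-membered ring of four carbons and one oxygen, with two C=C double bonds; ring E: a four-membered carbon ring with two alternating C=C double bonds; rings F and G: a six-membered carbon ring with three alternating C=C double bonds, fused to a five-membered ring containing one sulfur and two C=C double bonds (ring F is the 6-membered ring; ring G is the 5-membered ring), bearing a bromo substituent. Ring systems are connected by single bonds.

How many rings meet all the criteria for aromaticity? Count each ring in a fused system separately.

5

Rings A and B form a fused bicyclic system (with one N–H) with 9 sp² atoms and 10 π electrons from ring double bonds plus a heteroatom lone pair. 10 = 4(2)+2, so the system is aromatic and both rings count as aromatic (indole).
Ring C has only sp³ atoms, so it is not fully conjugated — not aromatic (tetrahydropyran).
Ring D has a continuous p-orbital overlap around the ring; 2 ring double bonds (4 π electrons) plus a heteroatom lone pair (2) give 6 π electrons. 6 = 4(1)+2, so ring D is aromatic (furan).
Ring E has only sp² ring atoms; a planar conformation would have a fully conjugated π system of 4 electrons. But 4 = 4(1), which is 4n not 4n+2, so ring E is not aromatic (cyclobutadiene) — cyclobutadiene is antiaromatic and distorts to a rectangle.
Rings F and G form a fused bicyclic system (with one sulfur) with 9 sp² atoms and 10 π electrons from ring double bonds plus a heteroatom lone pair. 10 = 4(2)+2, so the system is aromatic and both rings count as aromatic (benzothiophene).
Aromatic: A, B, D, F, G. Total: 5.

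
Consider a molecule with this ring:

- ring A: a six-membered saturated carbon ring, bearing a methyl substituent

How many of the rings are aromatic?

Ring A has only sp³ atoms, so it is not fully conjugated — not aromatic (cyclohexane).

0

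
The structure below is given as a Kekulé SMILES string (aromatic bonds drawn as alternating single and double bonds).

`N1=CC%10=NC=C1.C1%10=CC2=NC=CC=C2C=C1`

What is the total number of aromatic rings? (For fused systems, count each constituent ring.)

3

The SMILES encodes a six-membered ring with nitrogens at positions 1 and 4 and three alternating double bonds; two fused six-membered rings, each with three alternating double bonds; one ring is all carbon and the other has one ring nitrogen.
The 6-membered ring with two nitrogens (1,4) has a continuous p-orbital overlap around the ring; 3 ring double bonds give 6 π electrons. Since 6 = 4n+2 (n=1), it is aromatic (pyrazine).
The fused 6/6-membered bicyclic (with one nitrogen) is a single π system with 10 sp² atoms and 10 π electrons from ring double bonds. 10 = 4(2)+2, so the system is aromatic and both rings count as aromatic (quinoline).
3 of the 3 rings are aromatic. Total: 3.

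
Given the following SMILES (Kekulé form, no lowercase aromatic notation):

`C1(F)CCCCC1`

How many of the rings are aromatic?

0

The SMILES encodes a six-membered saturated carbon ring.
The 6-membered ring has only sp³ atoms, so it is not fully conjugated — not aromatic (cyclohexane).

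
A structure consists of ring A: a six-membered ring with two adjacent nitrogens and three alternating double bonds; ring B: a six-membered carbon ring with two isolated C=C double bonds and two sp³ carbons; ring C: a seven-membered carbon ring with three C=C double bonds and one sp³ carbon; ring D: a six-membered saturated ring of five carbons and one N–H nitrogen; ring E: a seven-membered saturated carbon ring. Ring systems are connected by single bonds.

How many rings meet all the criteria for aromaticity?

Ring A is fully conjugated (every ring atom contributes a p orbital); 3 ring double bonds give 6 π electrons. That satisfies 4n+2 with n=1, so ring A is aromatic (pyridazine).
Ring B has two sp³ carbons, so it is not fully conjugated — not aromatic (1,4-cyclohexadiene).
Ring C has one sp³ carbon, so it is not fully conjugated — not aromatic (cycloheptatriene).
Ring D has only sp³ atoms, so it is not fully conjugated — not aromatic (piperidine).
Ring E has only sp³ atoms, so it is not fully conjugated — not aromatic (cycloheptane).
Aromatic: A. Total: 1.

1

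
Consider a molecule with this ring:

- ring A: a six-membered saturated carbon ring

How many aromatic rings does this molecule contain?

Ring A has only sp³ atoms, so it is not fully conjugated — not aromatic (cyclohexane).

0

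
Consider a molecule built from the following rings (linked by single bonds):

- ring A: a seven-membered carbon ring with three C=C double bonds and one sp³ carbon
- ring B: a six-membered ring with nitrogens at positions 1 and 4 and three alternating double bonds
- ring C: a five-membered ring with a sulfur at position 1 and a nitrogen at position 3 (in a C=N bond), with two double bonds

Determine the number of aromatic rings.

2

Ring A has one sp³ carbon, so it is not fully conjugated — not aromatic (cycloheptatriene).
Ring B is planar and fully conjugated; 3 ring double bonds give 6 π electrons. Since 6 = 4n+2 (n=1), ring B is aromatic (pyrazine).
Ring C is planar and fully conjugated; 2 ring double bonds (4 π electrons) plus a heteroatom lone pair (2) give 6 π electrons. That satisfies 4n+2 with n=1, so ring C is aromatic (thiazole).
Aromatic: B, C. Total: 2.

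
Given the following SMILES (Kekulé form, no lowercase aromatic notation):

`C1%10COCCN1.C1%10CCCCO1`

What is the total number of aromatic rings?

The SMILES encodes a six-membered saturated ring with an oxygen and an N–H nitrogen at positions 1 and 4; a six-membered saturated ring of five carbons and one oxygen.
The 6-membered ring with one oxygen and one N–H (1,4) has only sp³ atoms, so it is not fully conjugated — not aromatic (morpholine).
The 6-membered ring with one oxygen has only sp³ atoms, so it is not fully conjugated — not aromatic (tetrahydropyran).
None of the rings are aromatic. Total: 0.

0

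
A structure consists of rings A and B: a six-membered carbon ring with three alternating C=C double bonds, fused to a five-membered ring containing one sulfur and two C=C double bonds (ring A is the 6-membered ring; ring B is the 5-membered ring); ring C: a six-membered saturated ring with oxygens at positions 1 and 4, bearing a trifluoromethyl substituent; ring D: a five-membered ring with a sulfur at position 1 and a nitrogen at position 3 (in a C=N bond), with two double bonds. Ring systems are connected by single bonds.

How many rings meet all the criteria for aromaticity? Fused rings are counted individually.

Rings A and B form a fused bicyclic system (with one sulfur) with 9 sp² atoms and 10 π electrons from ring double bonds plus a heteroatom lone pair. 10 = 4(2)+2, so the system is aromatic and both rings count as aromatic (benzothiophene).
Ring C has only sp³ atoms, so it is not fully conjugated — not aromatic (1,4-dioxane).
Ring D has a continuous p-orbital overlap around the ring; 2 ring double bonds (4 π electrons) plus a heteroatom lone pair (2) give 6 π electrons. 6 = 4(1)+2, so ring D is aromatic (thiazole).
Aromatic: A, B, D. Total: 3.

3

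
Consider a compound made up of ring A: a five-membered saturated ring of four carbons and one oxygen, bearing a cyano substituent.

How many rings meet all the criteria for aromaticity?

0

Ring A has only sp³ atoms, so it is not fully conjugated — not aromatic (tetrahydrofuran).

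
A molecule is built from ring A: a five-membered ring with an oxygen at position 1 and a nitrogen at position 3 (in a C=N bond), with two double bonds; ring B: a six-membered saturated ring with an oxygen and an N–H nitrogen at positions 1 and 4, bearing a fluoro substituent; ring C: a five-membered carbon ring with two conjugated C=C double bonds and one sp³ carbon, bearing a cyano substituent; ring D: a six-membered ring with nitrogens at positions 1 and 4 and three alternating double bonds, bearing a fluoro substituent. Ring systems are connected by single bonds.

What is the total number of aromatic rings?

2

Ring A has a continuous p-orbital overlap around the ring; 2 ring double bonds (4 π electrons) plus a heteroatom lone pair (2) give 6 π electrons. 6 = 4(1)+2, so ring A is aromatic (oxazole).
Ring B has only sp³ atoms, so it is not fully conjugated — not aromatic (morpholine).
Ring C has one sp³ carbon, so it is not fully conjugated — not aromatic (cyclopentadiene).
Ring D is fully conjugated (every ring atom contributes a p orbital); 3 ring double bonds give 6 π electrons. Since 6 = 4n+2 (n=1), ring D is aromatic (pyrazine).
Aromatic: A, D. Total: 2.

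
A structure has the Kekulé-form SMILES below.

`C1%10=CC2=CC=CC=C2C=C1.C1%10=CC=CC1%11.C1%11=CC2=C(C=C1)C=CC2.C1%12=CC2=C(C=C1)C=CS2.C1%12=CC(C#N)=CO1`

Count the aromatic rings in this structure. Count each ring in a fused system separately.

6

The SMILES encodes two fused six-membered carbon rings, each with three alternating C=C double bonds; a five-membered carbon ring with two conjugated C=C double bonds and one sp³ carbon; a six-membered carbon ring with three alternating C=C double bonds, fused to a five-membered carbon ring containing one C=C double bond and one sp³ carbon; a six-membered carbon ring with three alternating C=C double bonds, fused to a five-membered ring containing one sulfur and two C=C double bonds; a five-membered ring of four carbons and one oxygen, with two C=C double bonds.
The fused 6/6-membered bicyclic is a single π system with 10 sp² atoms and 10 π electrons from ring double bonds. 10 = 4(2)+2, so the system is aromatic and both rings count as aromatic (naphthalene).
The 5-membered ring has one sp³ carbon, so it is not fully conjugated — not aromatic (cyclopentadiene).
The 6-membered ring is planar and fully conjugated; 3 ring double bonds give 6 π electrons. That satisfies 4n+2 with n=1, so it is aromatic (benzene ring).
The second 5-membered ring has one sp³ carbon, so it is not fully conjugated — not aromatic (cyclopentene ring).
The fused 6/5-membered bicyclic (with one sulfur) is a single π system with 9 sp² atoms and 10 π electrons from ring double bonds plus a heteroatom lone pair. 10 = 4(2)+2, so the system is aromatic and both rings count as aromatic (benzothiophene).
The 5-membered ring with one oxygen has a continuous p-orbital overlap around the ring; 2 ring double bonds (4 π electrons) plus a heteroatom lone pair (2) give 6 π electrons. Since 6 = 4n+2 (n=1), it is aromatic (furan).
6 of the 8 rings are aromatic. Total: 6.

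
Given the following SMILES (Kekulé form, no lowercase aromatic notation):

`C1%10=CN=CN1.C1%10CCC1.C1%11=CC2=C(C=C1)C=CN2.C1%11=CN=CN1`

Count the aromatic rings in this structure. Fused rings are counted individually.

The SMILES encodes a five-membered ring with nitrogens at positions 1 and 3 (one bearing H, one in a C=N bond) and two double bonds; a four-membered saturated carbon ring; a six-membered carbon ring with three alternating C=C double bonds, fused to a five-membered ring containing one N–H nitrogen and two C=C double bonds; a five-membered ring with nitrogens at positions 1 and 3 (one bearing H, one in a C=N bond) and two double bonds.
The 5-membered ring with two nitrogens (one N–H, one =N–) is planar and fully conjugated; 2 ring double bonds (4 π electrons) plus a heteroatom lone pair (2) give 6 π electrons. 6 = 4(1)+2, so it is aromatic (imidazole).
The 4-membered ring has only sp³ atoms, so it is not fully conjugated — not aromatic (cyclobutane).
The fused 6/5-membered bicyclic (with one N–H) is a single π system with 9 sp² atoms and 10 π electrons from ring double bonds plus a heteroatom lone pair. 10 = 4(2)+2, so the system is aromatic and both rings count as aromatic (indole).
The second 5-membered ring with two nitrogens (one N–H, one =N–) has a continuous p-orbital overlap around the ring; 2 ring double bonds (4 π electrons) plus a heteroatom lone pair (2) give 6 π electrons. 6 = 4(1)+2, so it is aromatic (imidazole).
4 of the 5 rings are aromatic. Total: 4.

4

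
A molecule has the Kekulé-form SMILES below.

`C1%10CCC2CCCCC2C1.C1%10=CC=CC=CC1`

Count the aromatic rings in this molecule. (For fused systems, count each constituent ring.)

0

The SMILES encodes two fused six-membered saturated carbon rings; a seven-membered carbon ring with three C=C double bonds and one sp³ carbon.
The 6-membered ring has only sp³ atoms, so it is not fully conjugated — not aromatic (cyclohexane ring).
The second 6-membered ring has only sp³ atoms, so it is not fully conjugated — not aromatic (cyclohexane ring).
The 7-membered ring has one sp³ carbon, so it is not fully conjugated — not aromatic (cycloheptatriene).
None of the rings are aromatic. Total: 0.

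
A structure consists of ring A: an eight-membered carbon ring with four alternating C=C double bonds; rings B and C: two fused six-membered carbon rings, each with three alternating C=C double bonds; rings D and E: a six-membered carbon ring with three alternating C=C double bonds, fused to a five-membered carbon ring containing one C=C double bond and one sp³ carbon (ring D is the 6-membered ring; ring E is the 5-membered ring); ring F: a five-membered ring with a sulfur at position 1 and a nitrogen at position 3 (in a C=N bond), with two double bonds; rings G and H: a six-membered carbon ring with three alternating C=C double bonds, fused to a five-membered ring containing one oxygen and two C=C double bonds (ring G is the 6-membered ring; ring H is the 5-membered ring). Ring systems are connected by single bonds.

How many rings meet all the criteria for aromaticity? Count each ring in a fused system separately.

Ring A has only sp² ring atoms; a planar conformation would have a fully conjugated π system of 8 electrons. But 8 = 4(2), which is 4n not 4n+2, so ring A is not aromatic (cyclooctatetraene) — cyclooctatetraene distorts into a non-planar tub to avoid antiaromaticity.
Rings B and C form a fused bicyclic system with 10 sp² atoms and 10 π electrons from ring double bonds. 10 = 4(2)+2, so the system is aromatic and both rings count as aromatic (naphthalene).
Ring D is fully conjugated (every ring atom contributes a p orbital); 3 ring double bonds give 6 π electrons. Since 6 = 4n+2 (n=1), ring D is aromatic (benzene ring).
Ring E has one sp³ carbon, so it is not fully conjugated — not aromatic (cyclopentene ring).
Ring F is planar and fully conjugated; 2 ring double bonds (4 π electrons) plus a heteroatom lone pair (2) give 6 π electrons. That satisfies 4n+2 with n=1, so ring F is aromatic (thiazole).
Rings G and H form a fused bicyclic system (with one oxygen) with 9 sp² atoms and 10 π electrons from ring double bonds plus a heteroatom lone pair. 10 = 4(2)+2, so the system is aromatic and both rings count as aromatic (benzofuran).
Aromatic: B, C, D, F, G, H. Total: 6.

6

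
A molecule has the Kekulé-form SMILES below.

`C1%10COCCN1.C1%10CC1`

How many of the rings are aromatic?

The SMILES encodes a six-membered saturated ring with an oxygen and an N–H nitrogen at positions 1 and 4; a three-membered saturated carbon ring.
The 6-membered ring with one oxygen and one N–H (1,4) has only sp³ atoms, so it is not fully conjugated — not aromatic (morpholine).
The 3-membered ring has only sp³ atoms, so it is not fully conjugated — not aromatic (cyclopropane).
None of the rings are aromatic. Total: 0.

0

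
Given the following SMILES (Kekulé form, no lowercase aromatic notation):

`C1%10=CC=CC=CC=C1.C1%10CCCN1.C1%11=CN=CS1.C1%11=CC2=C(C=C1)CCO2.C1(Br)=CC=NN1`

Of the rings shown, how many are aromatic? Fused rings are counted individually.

3

The SMILES encodes an eight-membered carbon ring with four alternating C=C double bonds; a five-membered saturated ring of four carbons and one N–H nitrogen; a five-membered ring with a sulfur at position 1 and a nitrogen at position 3 (in a C=N bond), with two double bonds; a six-membered carbon ring with three alternating C=C double bonds, fused to a five-membered ring containing one oxygen and two sp³ carbons; a five-membered ring with two adjacent nitrogens (one bearing H, one in a double bond) and two double bonds.
The 8-membered ring has only sp² ring atoms; a planar conformation would have a fully conjugated π system of 8 electrons. But 8 = 4(2), which is 4n not 4n+2, so it is not aromatic (cyclooctatetraene) — cyclooctatetraene distorts into a non-planar tub to avoid antiaromaticity.
The 5-membered ring with one N–H has only sp³ atoms, so it is not fully conjugated — not aromatic (pyrrolidine).
The 5-membered ring with one sulfur and one =N– is fully conjugated (every ring atom contributes a p orbital); 2 ring double bonds (4 π electrons) plus a heteroatom lone pair (2) give 6 π electrons. Since 6 = 4n+2 (n=1), it is aromatic (thiazole).
The 6-membered ring is fully conjugated (every ring atom contributes a p orbital); 3 ring double bonds give 6 π electrons. Since 6 = 4n+2 (n=1), it is aromatic (benzene ring).
The 5-membered ring with one oxygen has two sp³ carbons, so it is not fully conjugated — not aromatic (oxolane ring).
The 5-membered ring with two adjacent nitrogens (one N–H, one =N–) has a continuous p-orbital overlap around the ring; 2 ring double bonds (4 π electrons) plus a heteroatom lone pair (2) give 6 π electrons. That satisfies 4n+2 with n=1, so it is aromatic (pyrazole).
3 of the 6 rings are aromatic. Total: 3.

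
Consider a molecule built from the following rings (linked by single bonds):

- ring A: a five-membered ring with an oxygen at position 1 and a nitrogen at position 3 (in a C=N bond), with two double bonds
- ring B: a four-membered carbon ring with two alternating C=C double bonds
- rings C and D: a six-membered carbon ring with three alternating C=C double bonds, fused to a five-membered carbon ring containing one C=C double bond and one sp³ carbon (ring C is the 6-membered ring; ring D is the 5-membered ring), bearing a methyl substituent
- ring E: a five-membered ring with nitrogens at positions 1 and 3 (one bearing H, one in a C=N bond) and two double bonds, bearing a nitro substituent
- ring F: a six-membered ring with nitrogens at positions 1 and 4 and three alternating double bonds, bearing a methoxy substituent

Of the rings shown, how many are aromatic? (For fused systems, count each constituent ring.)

4

Ring A is planar and fully conjugated; 2 ring double bonds (4 π electrons) plus a heteroatom lone pair (2) give 6 π electrons. That satisfies 4n+2 with n=1, so ring A is aromatic (oxazole).
Ring B has only sp² ring atoms; a planar conformation would have a fully conjugated π system of 4 electrons. But 4 = 4(1), which is 4n not 4n+2, so ring B is not aromatic (cyclobutadiene) — cyclobutadiene is antiaromatic and distorts to a rectangle.
Ring C is planar and fully conjugated; 3 ring double bonds give 6 π electrons. Since 6 = 4n+2 (n=1), ring C is aromatic (benzene ring).
Ring D has one sp³ carbon, so it is not fully conjugated — not aromatic (cyclopentene ring).
Ring E has a continuous p-orbital overlap around the ring; 2 ring double bonds (4 π electrons) plus a heteroatom lone pair (2) give 6 π electrons. 6 = 4(1)+2, so ring E is aromatic (imidazole).
Ring F is planar and fully conjugated; 3 ring double bonds give 6 π electrons. 6 = 4(1)+2, so ring F is aromatic (pyrazine).
Aromatic: A, C, E, F. Total: 4.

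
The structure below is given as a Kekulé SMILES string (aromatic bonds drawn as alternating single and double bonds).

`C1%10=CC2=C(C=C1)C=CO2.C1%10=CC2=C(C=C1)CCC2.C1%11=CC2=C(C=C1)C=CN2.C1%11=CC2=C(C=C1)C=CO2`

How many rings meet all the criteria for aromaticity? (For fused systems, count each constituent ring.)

7

The SMILES encodes a six-membered carbon ring with three alternating C=C double bonds, fused to a five-membered ring containing one oxygen and two C=C double bonds; a six-membered carbon ring with three alternating C=C double bonds, fused to a saturated five-membered carbon ring; a six-membered carbon ring with three alternating C=C double bonds, fused to a five-membered ring containing one N–H nitrogen and two C=C double bonds; a six-membered carbon ring with three alternating C=C double bonds, fused to a five-membered ring containing one oxygen and two C=C double bonds.
The fused 6/5-membered bicyclic (with one oxygen) is a single π system with 9 sp² atoms and 10 π electrons from ring double bonds plus a heteroatom lone pair. 10 = 4(2)+2, so the system is aromatic and both rings count as aromatic (benzofuran).
The 6-membered ring is fully conjugated (every ring atom contributes a p orbital); 3 ring double bonds give 6 π electrons. 6 = 4(1)+2, so it is aromatic (benzene ring).
The 5-membered ring has three sp³ carbons, so it is not fully conjugated — not aromatic (cyclopentane ring).
The fused 6/5-membered bicyclic (with one N–H) is a single π system with 9 sp² atoms and 10 π electrons from ring double bonds plus a heteroatom lone pair. 10 = 4(2)+2, so the system is aromatic and both rings count as aromatic (indole).
The fused 6/5-membered bicyclic (with one oxygen) is a single π system with 9 sp² atoms and 10 π electrons from ring double bonds plus a heteroatom lone pair. 10 = 4(2)+2, so the system is aromatic and both rings count as aromatic (benzofuran).
7 of the 8 rings are aromatic. Total: 7.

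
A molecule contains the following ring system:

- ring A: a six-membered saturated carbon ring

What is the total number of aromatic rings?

0

Ring A has only sp³ atoms, so it is not fully conjugated — not aromatic (cyclohexane).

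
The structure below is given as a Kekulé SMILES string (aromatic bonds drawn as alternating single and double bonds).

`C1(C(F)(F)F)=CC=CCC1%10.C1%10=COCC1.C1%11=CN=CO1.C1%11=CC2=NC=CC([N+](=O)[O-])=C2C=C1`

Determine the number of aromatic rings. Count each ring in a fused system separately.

The SMILES encodes a six-membered carbon ring with two conjugated C=C double bonds and two sp³ carbons; a five-membered ring of four carbons and one oxygen, with one C=C double bond and two sp³ carbons; a five-membered ring with an oxygen at position 1 and a nitrogen at position 3 (in a C=N bond), with two double bonds; two fused six-membered rings, each with three alternating double bonds; one ring is all carbon and the other has one ring nitrogen.
The 6-membered ring has two sp³ carbons, so it is not fully conjugated — not aromatic (1,3-cyclohexadiene).
The 5-membered ring with one oxygen has two sp³ carbons, so it is not fully conjugated — not aromatic (2,3-dihydrofuran).
The 5-membered ring with one oxygen and one =N– is fully conjugated (every ring atom contributes a p orbital); 2 ring double bonds (4 π electrons) plus a heteroatom lone pair (2) give 6 π electrons. That satisfies 4n+2 with n=1, so it is aromatic (oxazole).
The fused 6/6-membered bicyclic (with one nitrogen) is a single π system with 10 sp² atoms and 10 π electrons from ring double bonds. 10 = 4(2)+2, so the system is aromatic and both rings count as aromatic (quinoline).
3 of the 5 rings are aromatic. Total: 3.

3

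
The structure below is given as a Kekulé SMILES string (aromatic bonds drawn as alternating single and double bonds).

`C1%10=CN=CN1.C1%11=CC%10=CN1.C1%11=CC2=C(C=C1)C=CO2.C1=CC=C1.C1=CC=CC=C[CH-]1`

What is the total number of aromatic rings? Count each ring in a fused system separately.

The SMILES encodes a five-membered ring with nitrogens at positions 1 and 3 (one bearing H, one in a C=N bond) and two double bonds; a five-membered ring of four carbons and one nitrogen bearing a hydrogen, with two C=C double bonds; a six-membered carbon ring with three alternating C=C double bonds, fused to a five-membered ring containing one oxygen and two C=C double bonds; a four-membered carbon ring with two alternating C=C double bonds; a seven-membered all-carbon ring bearing a negative charge on one carbon, with three C=C double bonds.
The 5-membered ring with two nitrogens (one N–H, one =N–) has a continuous p-orbital overlap around the ring; 2 ring double bonds (4 π electrons) plus a heteroatom lone pair (2) give 6 π electrons. That satisfies 4n+2 with n=1, so it is aromatic (imidazole).
The 5-membered ring with one N–H is fully conjugated (every ring atom contributes a p orbital); 2 ring double bonds (4 π electrons) plus a heteroatom lone pair (2) give 6 π electrons. 6 = 4(1)+2, so it is aromatic (pyrrole).
The fused 6/5-membered bicyclic (with one oxygen) is a single π system with 9 sp² atoms and 10 π electrons from ring double bonds plus a heteroatom lone pair. 10 = 4(2)+2, so the system is aromatic and both rings count as aromatic (benzofuran).
The 4-membered ring has only sp² ring atoms; a planar conformation would have a fully conjugated π system of 4 electrons. But 4 = 4(1), which is 4n not 4n+2, so it is not aromatic (cyclobutadiene) — cyclobutadiene is antiaromatic and distorts to a rectangle.
The 7-membered ring has only sp² ring atoms; a planar conformation would have a fully conjugated π system of 8 electrons. But 8 = 4(2), which is 4n not 4n+2, so it is not aromatic (cycloheptatrienyl anion).
4 of the 6 rings are aromatic. Total: 4.

4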